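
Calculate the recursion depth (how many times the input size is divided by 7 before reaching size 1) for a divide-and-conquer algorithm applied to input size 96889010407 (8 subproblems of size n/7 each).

For divide and conquer with division factor 7:

Problem sizes at each level:
Level 0: 96889010407
Level 1: 13841287201
Level 2: 1977326743
Level 3: 282475249
Level 4: 40353607
Level 5: 5764801
Level 6: 823543
Level 7: 117649
Level 8: 16807
Level 9: 2401
Level 10: 343
Level 11: 49
Level 12: 7
Level 13: 1

The root is level 0 and the size-1 base case is level 13 (the tree spans levels 0 through 13, i.e. 14 levels counting the root), so the depth is the number of divisions: log_7(96889010407) = 13

The recursion tree depth is log_7(96889010407) = 13. At each level, the problem size is divided by 7, so it takes 13 divisions to reduce to a base case of size 1. The algorithm makes 8 recursive calls at each level.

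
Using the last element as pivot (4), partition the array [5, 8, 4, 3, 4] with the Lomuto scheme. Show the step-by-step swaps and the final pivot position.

Lomuto partition with pivot = 4:

Initial array: [5, 8, 4, 3, 4]

arr[0]=5 > 4: no swap
arr[1]=8 > 4: no swap
arr[2]=4 <= 4: swap with position 0, array becomes [4, 8, 5, 3, 4]
arr[3]=3 <= 4: swap with position 1, array becomes [4, 3, 5, 8, 4]

Place pivot at position 2: [4, 3, 4, 8, 5]
Pivot position: 2

After partitioning with pivot 4, the array becomes [4, 3, 4, 8, 5]. The pivot is placed at index 2. All elements to the left of the pivot are <= 4, and all elements to the right are > 4.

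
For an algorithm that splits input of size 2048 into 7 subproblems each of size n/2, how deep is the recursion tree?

For divide and conquer with division factor 2:

Problem sizes at each level:
Level 0: 2048
Level 1: 1024
Level 2: 512
Level 3: 256
Level 4: 128
Level 5: 64
Level 6: 32
Level 7: 16
Level 8: 8
Level 9: 4
Level 10: 2
Level 11: 1

The root is level 0 and the size-1 base case is level 11 (the tree spans levels 0 through 11, i.e. 12 levels counting the root), so the depth is the number of divisions: log_2(2048) = 11

The recursion tree depth is log_2(2048) = 11. At each level, the problem size is divided by 2, so it takes 11 divisions to reduce to a base case of size 1. The algorithm makes 7 recursive calls at each level.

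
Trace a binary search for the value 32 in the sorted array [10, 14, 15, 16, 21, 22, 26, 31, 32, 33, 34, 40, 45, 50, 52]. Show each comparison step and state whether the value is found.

Binary search for 32 in [10, 14, 15, 16, 21, 22, 26, 31, 32, 33, 34, 40, 45, 50, 52]:

lo=0, hi=14, mid=7, arr[mid]=31 -> 31 < 32, search right half
lo=8, hi=14, mid=11, arr[mid]=40 -> 40 > 32, search left half
lo=8, hi=10, mid=9, arr[mid]=33 -> 33 > 32, search left half
lo=8, hi=8, mid=8, arr[mid]=32 -> Found target at index 8!

Binary search finds 32 at index 8 after 4 comparisons. The search repeatedly halves the search space by comparing with the middle element.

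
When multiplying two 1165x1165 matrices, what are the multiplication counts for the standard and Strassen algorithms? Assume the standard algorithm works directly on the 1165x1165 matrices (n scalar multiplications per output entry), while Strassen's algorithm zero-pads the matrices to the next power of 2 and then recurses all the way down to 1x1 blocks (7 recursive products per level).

Matrix multiplication for 1165x1165 matrices:

Strassen's algorithm requires power-of-2 dimensions. Pad 1165x1165 to 2048x2048 (next power of 2).

Standard algorithm: 1165^3 = 1581167125 multiplications
Strassen's algorithm: 7^(log2(2048)) = 7^11 = 1977326743 multiplications
Difference: 1581167125 - 1977326743 = -396159618 (Strassen uses MORE here due to padding overhead — for small or just-over-power-of-2 n, padding can outweigh the per-level savings)

Standard: 1581167125 multiplications (1165^3). Strassen: 1977326743 multiplications (7^11, after padding to 2048x2048). Strassen reduces 8 recursive multiplications to 7 at each level.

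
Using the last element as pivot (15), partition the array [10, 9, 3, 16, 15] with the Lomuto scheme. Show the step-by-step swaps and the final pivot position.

Lomuto partition with pivot = 15:

Initial array: [10, 9, 3, 16, 15]

arr[0]=10 <= 15: swap with position 0, array becomes [10, 9, 3, 16, 15]
arr[1]=9 <= 15: swap with position 1, array becomes [10, 9, 3, 16, 15]
arr[2]=3 <= 15: swap with position 2, array becomes [10, 9, 3, 16, 15]
arr[3]=16 > 15: no swap

Place pivot at position 3: [10, 9, 3, 15, 16]
Pivot position: 3

After partitioning with pivot 15, the array becomes [10, 9, 3, 15, 16]. The pivot is placed at index 3. All elements to the left of the pivot are <= 15, and all elements to the right are > 15.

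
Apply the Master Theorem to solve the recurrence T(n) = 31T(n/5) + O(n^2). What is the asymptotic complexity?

Master Theorem for T(n) = 31T(n/5) + O(n^2):

a = 31, b = 5, c = 2
log_b(a) = log_5(31) = 2.1337

Case 1: c = 2 < log_5(31) = 2.1337
T(n) = O(n^(log_5 31))

For T(n) = 31T(n/5) + O(n^2): log_5(31) = 2.1337. This is Case 1 of the Master Theorem (c < log_b(a), work dominated by leaves), giving O(n^(log_5 31)).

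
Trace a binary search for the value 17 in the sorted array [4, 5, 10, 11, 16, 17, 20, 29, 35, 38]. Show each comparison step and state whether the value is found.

Binary search for 17 in [4, 5, 10, 11, 16, 17, 20, 29, 35, 38]:

lo=0, hi=9, mid=4, arr[mid]=16 -> 16 < 17, search right half
lo=5, hi=9, mid=7, arr[mid]=29 -> 29 > 17, search left half
lo=5, hi=6, mid=5, arr[mid]=17 -> Found target at index 5!

Binary search finds 17 at index 5 after 3 comparisons. The search repeatedly halves the search space by comparing with the middle element.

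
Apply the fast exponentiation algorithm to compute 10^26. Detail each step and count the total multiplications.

Computing 10^26 by squaring (build up from 10^1; each line after the first costs one multiplication):

10^1 = 10
10^2 = (10^1)^2 = 10^2 = 100
10^3 = 10 * 10^2 = 10 * 100 = 1000
10^6 = (10^3)^2 = 1000^2 = 1000000
10^12 = (10^6)^2 = 1000000^2 = 1000000000000
10^13 = 10 * 10^12 = 10 * 1000000000000 = 10000000000000
10^26 = (10^13)^2 = 10000000000000^2 = 100000000000000000000000000

Result: 100000000000000000000000000
Multiplications needed: 6 (6 lines after 10^1)

10^26 = 100000000000000000000000000. Using exponentiation by squaring, this requires 6 multiplications. The key idea: if the exponent is even, square the half-power; if odd, multiply by the base once.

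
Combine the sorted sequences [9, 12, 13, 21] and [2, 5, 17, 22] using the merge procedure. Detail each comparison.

Merging process:

Compare 9 vs 2: take 2 from right. Merged: [2]
Compare 9 vs 5: take 5 from right. Merged: [2, 5]
Compare 9 vs 17: take 9 from left. Merged: [2, 5, 9]
Compare 12 vs 17: take 12 from left. Merged: [2, 5, 9, 12]
Compare 13 vs 17: take 13 from left. Merged: [2, 5, 9, 12, 13]
Compare 21 vs 17: take 17 from right. Merged: [2, 5, 9, 12, 13, 17]
Compare 21 vs 22: take 21 from left. Merged: [2, 5, 9, 12, 13, 17, 21]
Append remaining from right: [22]. Merged: [2, 5, 9, 12, 13, 17, 21, 22]

Final merged array: [2, 5, 9, 12, 13, 17, 21, 22]
Total comparisons: 7

The merged array is [2, 5, 9, 12, 13, 17, 21, 22], requiring 7 comparisons. The merge step runs in O(n) time where n is the total number of elements.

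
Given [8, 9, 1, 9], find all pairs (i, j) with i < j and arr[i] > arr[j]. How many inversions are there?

Finding inversions in [8, 9, 1, 9]:

(0, 2): arr[0]=8 > arr[2]=1
(1, 2): arr[1]=9 > arr[2]=1

Total inversions: 2

The array has 2 inversion(s): (0,2), (1,2). Each pair (i,j) satisfies i < j and arr[i] > arr[j].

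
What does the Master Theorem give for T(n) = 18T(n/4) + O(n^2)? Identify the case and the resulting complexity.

Master Theorem for T(n) = 18T(n/4) + O(n^2):

a = 18, b = 4, c = 2
log_b(a) = log_4(18) = 2.0850

Case 1: c = 2 < log_4(18) = 2.0850
T(n) = O(n^(log_4 18))

For T(n) = 18T(n/4) + O(n^2): log_4(18) = 2.0850. This is Case 1 of the Master Theorem (c < log_b(a), work dominated by leaves), giving O(n^(log_4 18)).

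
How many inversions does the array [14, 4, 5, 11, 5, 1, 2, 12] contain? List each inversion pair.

Finding inversions in [14, 4, 5, 11, 5, 1, 2, 12]:

(0, 1): arr[0]=14 > arr[1]=4
(0, 2): arr[0]=14 > arr[2]=5
(0, 3): arr[0]=14 > arr[3]=11
(0, 4): arr[0]=14 > arr[4]=5
(0, 5): arr[0]=14 > arr[5]=1
(0, 6): arr[0]=14 > arr[6]=2
(0, 7): arr[0]=14 > arr[7]=12
(1, 5): arr[1]=4 > arr[5]=1
(1, 6): arr[1]=4 > arr[6]=2
(2, 5): arr[2]=5 > arr[5]=1
(2, 6): arr[2]=5 > arr[6]=2
(3, 4): arr[3]=11 > arr[4]=5
(3, 5): arr[3]=11 > arr[5]=1
(3, 6): arr[3]=11 > arr[6]=2
(4, 5): arr[4]=5 > arr[5]=1
(4, 6): arr[4]=5 > arr[6]=2

Total inversions: 16

The array has 16 inversion(s): (0,1), (0,2), (0,3), (0,4), (0,5), (0,6), (0,7), (1,5), (1,6), (2,5), (2,6), (3,4), (3,5), (3,6), (4,5), (4,6). Each pair (i,j) satisfies i < j and arr[i] > arr[j].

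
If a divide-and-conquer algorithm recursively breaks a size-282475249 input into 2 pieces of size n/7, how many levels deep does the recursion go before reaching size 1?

For divide and conquer with division factor 7:

Problem sizes at each level:
Level 0: 282475249
Level 1: 40353607
Level 2: 5764801
Level 3: 823543
Level 4: 117649
Level 5: 16807
Level 6: 2401
Level 7: 343
Level 8: 49
Level 9: 7
Level 10: 1

The root is level 0 and the size-1 base case is level 10 (the tree spans levels 0 through 10, i.e. 11 levels counting the root), so the depth is the number of divisions: log_7(282475249) = 10

The recursion tree depth is log_7(282475249) = 10. At each level, the problem size is divided by 7, so it takes 10 divisions to reduce to a base case of size 1. The algorithm makes 2 recursive calls at each level.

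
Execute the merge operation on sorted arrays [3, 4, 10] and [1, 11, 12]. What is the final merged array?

Merging process:

Compare 3 vs 1: take 1 from right. Merged: [1]
Compare 3 vs 11: take 3 from left. Merged: [1, 3]
Compare 4 vs 11: take 4 from left. Merged: [1, 3, 4]
Compare 10 vs 11: take 10 from left. Merged: [1, 3, 4, 10]
Append remaining from right: [11, 12]. Merged: [1, 3, 4, 10, 11, 12]

Final merged array: [1, 3, 4, 10, 11, 12]
Total comparisons: 4

The merged array is [1, 3, 4, 10, 11, 12], requiring 4 comparisons. The merge step runs in O(n) time where n is the total number of elements.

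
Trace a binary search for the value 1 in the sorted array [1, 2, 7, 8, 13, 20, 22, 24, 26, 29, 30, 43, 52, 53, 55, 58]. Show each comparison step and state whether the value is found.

Binary search for 1 in [1, 2, 7, 8, 13, 20, 22, 24, 26, 29, 30, 43, 52, 53, 55, 58]:

lo=0, hi=15, mid=7, arr[mid]=24 -> 24 > 1, search left half
lo=0, hi=6, mid=3, arr[mid]=8 -> 8 > 1, search left half
lo=0, hi=2, mid=1, arr[mid]=2 -> 2 > 1, search left half
lo=0, hi=0, mid=0, arr[mid]=1 -> Found target at index 0!

Binary search finds 1 at index 0 after 4 comparisons. The search repeatedly halves the search space by comparing with the middle element.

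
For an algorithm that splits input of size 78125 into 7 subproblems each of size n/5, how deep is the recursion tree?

For divide and conquer with division factor 5:

Problem sizes at each level:
Level 0: 78125
Level 1: 15625
Level 2: 3125
Level 3: 625
Level 4: 125
Level 5: 25
Level 6: 5
Level 7: 1

The root is level 0 and the size-1 base case is level 7 (the tree spans levels 0 through 7, i.e. 8 levels counting the root), so the depth is the number of divisions: log_5(78125) = 7

The recursion tree depth is log_5(78125) = 7. At each level, the problem size is divided by 5, so it takes 7 divisions to reduce to a base case of size 1. The algorithm makes 7 recursive calls at each level.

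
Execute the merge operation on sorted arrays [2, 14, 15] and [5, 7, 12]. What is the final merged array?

Merging process:

Compare 2 vs 5: take 2 from left. Merged: [2]
Compare 14 vs 5: take 5 from right. Merged: [2, 5]
Compare 14 vs 7: take 7 from right. Merged: [2, 5, 7]
Compare 14 vs 12: take 12 from right. Merged: [2, 5, 7, 12]
Append remaining from left: [14, 15]. Merged: [2, 5, 7, 12, 14, 15]

Final merged array: [2, 5, 7, 12, 14, 15]
Total comparisons: 4

The merged array is [2, 5, 7, 12, 14, 15], requiring 4 comparisons. The merge step runs in O(n) time where n is the total number of elements.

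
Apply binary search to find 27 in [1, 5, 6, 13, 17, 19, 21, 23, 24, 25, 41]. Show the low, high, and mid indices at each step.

Binary search for 27 in [1, 5, 6, 13, 17, 19, 21, 23, 24, 25, 41]:

lo=0, hi=10, mid=5, arr[mid]=19 -> 19 < 27, search right half
lo=6, hi=10, mid=8, arr[mid]=24 -> 24 < 27, search right half
lo=9, hi=10, mid=9, arr[mid]=25 -> 25 < 27, search right half
lo=10, hi=10, mid=10, arr[mid]=41 -> 41 > 27, search left half
lo=10 > hi=9, target 27 not found

Binary search determines that 27 is not in the array after 4 comparisons. The search space was exhausted without finding the target.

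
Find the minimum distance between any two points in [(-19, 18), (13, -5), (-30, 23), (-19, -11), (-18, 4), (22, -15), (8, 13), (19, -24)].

Computing all pairwise distances among 8 points:

d((-19, 18), (13, -5)) = 39.4081
d((-19, 18), (-30, 23)) = 12.083
d((-19, 18), (-19, -11)) = 29.0
d((-19, 18), (-18, 4)) = 14.0357
d((-19, 18), (22, -15)) = 52.6308
d((-19, 18), (8, 13)) = 27.4591
d((-19, 18), (19, -24)) = 56.6392
d((13, -5), (-30, 23)) = 51.3128
d((13, -5), (-19, -11)) = 32.5576
d((13, -5), (-18, 4)) = 32.28
d((13, -5), (22, -15)) = 13.4536
d((13, -5), (8, 13)) = 18.6815
d((13, -5), (19, -24)) = 19.9249
d((-30, 23), (-19, -11)) = 35.7351
d((-30, 23), (-18, 4)) = 22.4722
d((-30, 23), (22, -15)) = 64.405
d((-30, 23), (8, 13)) = 39.2938
d((-30, 23), (19, -24)) = 67.897
d((-19, -11), (-18, 4)) = 15.0333
d((-19, -11), (22, -15)) = 41.1947
d((-19, -11), (8, 13)) = 36.1248
d((-19, -11), (19, -24)) = 40.1622
d((-18, 4), (22, -15)) = 44.2832
d((-18, 4), (8, 13)) = 27.5136
d((-18, 4), (19, -24)) = 46.4004
d((22, -15), (8, 13)) = 31.305
d((22, -15), (19, -24)) = 9.4868 <-- minimum
d((8, 13), (19, -24)) = 38.6005

Closest pair: (22, -15) and (19, -24) with distance 9.4868

The closest pair is (22, -15) and (19, -24) with Euclidean distance 9.4868. For 8 points, brute-force pairwise comparison is shown above. For large n, the divide-and-conquer algorithm (sort by x, recurse on halves, check the dividing strip) achieves O(n log n).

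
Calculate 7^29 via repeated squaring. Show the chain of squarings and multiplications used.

Computing 7^29 by squaring (build up from 7^1; each line after the first costs one multiplication):

7^1 = 7
7^2 = (7^1)^2 = 7^2 = 49
7^3 = 7 * 7^2 = 7 * 49 = 343
7^6 = (7^3)^2 = 343^2 = 117649
7^7 = 7 * 7^6 = 7 * 117649 = 823543
7^14 = (7^7)^2 = 823543^2 = 678223072849
7^28 = (7^14)^2 = 678223072849^2 = 459986536544739960976801
7^29 = 7 * 7^28 = 7 * 459986536544739960976801 = 3219905755813179726837607

Result: 3219905755813179726837607
Multiplications needed: 7 (7 lines after 7^1)

7^29 = 3219905755813179726837607. Using exponentiation by squaring, this requires 7 multiplications. The key idea: if the exponent is even, square the half-power; if odd, multiply by the base once.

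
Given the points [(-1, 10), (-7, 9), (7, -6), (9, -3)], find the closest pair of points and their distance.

Computing all pairwise distances among 4 points:

d((-1, 10), (-7, 9)) = 6.0828
d((-1, 10), (7, -6)) = 17.8885
d((-1, 10), (9, -3)) = 16.4012
d((-7, 9), (7, -6)) = 20.5183
d((-7, 9), (9, -3)) = 20.0
d((7, -6), (9, -3)) = 3.6056 <-- minimum

Closest pair: (7, -6) and (9, -3) with distance 3.6056

The closest pair is (7, -6) and (9, -3) with Euclidean distance 3.6056. For 4 points, brute-force pairwise comparison is shown above. For large n, the divide-and-conquer algorithm (sort by x, recurse on halves, check the dividing strip) achieves O(n log n).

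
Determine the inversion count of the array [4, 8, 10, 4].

Finding inversions in [4, 8, 10, 4]:

(1, 3): arr[1]=8 > arr[3]=4
(2, 3): arr[2]=10 > arr[3]=4

Total inversions: 2

The array has 2 inversion(s): (1,3), (2,3). Each pair (i,j) satisfies i < j and arr[i] > arr[j].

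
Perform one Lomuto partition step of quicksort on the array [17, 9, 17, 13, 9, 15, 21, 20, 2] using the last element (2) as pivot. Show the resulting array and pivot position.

Lomuto partition with pivot = 2:

Initial array: [17, 9, 17, 13, 9, 15, 21, 20, 2]

arr[0]=17 > 2: no swap
arr[1]=9 > 2: no swap
arr[2]=17 > 2: no swap
arr[3]=13 > 2: no swap
arr[4]=9 > 2: no swap
arr[5]=15 > 2: no swap
arr[6]=21 > 2: no swap
arr[7]=20 > 2: no swap

Place pivot at position 0: [2, 9, 17, 13, 9, 15, 21, 20, 17]
Pivot position: 0

After partitioning with pivot 2, the array becomes [2, 9, 17, 13, 9, 15, 21, 20, 17]. The pivot is placed at index 0. All elements to the left of the pivot are <= 2, and all elements to the right are > 2.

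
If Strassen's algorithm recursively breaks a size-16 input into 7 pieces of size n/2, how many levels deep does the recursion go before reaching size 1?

For divide and conquer with division factor 2:

Problem sizes at each level:
Level 0: 16
Level 1: 8
Level 2: 4
Level 3: 2
Level 4: 1

The root is level 0 and the size-1 base case is level 4 (the tree spans levels 0 through 4, i.e. 5 levels counting the root), so the depth is the number of divisions: log_2(16) = 4

The recursion tree depth is log_2(16) = 4. At each level, the problem size is divided by 2, so it takes 4 divisions to reduce to a base case of size 1. The algorithm makes 7 recursive calls at each level.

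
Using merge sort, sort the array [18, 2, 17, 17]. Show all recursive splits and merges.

Merge sort trace:

Split: [18, 2, 17, 17] -> [18, 2] and [17, 17]
  Split: [18, 2] -> [18] and [2]
  Merge: [18] + [2] -> [2, 18]
  Split: [17, 17] -> [17] and [17]
  Merge: [17] + [17] -> [17, 17]
Merge: [2, 18] + [17, 17] -> [2, 17, 17, 18]

Final sorted array: [2, 17, 17, 18]

The merge sort proceeds by recursively splitting the array and merging sorted halves.
After all merges, the sorted array is [2, 17, 17, 18].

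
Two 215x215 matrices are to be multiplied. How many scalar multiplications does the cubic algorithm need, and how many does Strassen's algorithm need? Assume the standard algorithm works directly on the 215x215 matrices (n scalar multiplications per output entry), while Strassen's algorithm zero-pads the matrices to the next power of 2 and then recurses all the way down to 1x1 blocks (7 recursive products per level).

Matrix multiplication for 215x215 matrices:

Strassen's algorithm requires power-of-2 dimensions. Pad 215x215 to 256x256 (next power of 2).

Standard algorithm: 215^3 = 9938375 multiplications
Strassen's algorithm: 7^(log2(256)) = 7^8 = 5764801 multiplications
Savings: 9938375 - 5764801 = 4173574 multiplications

Standard: 9938375 multiplications (215^3). Strassen: 5764801 multiplications (7^8, after padding to 256x256). Strassen reduces 8 recursive multiplications to 7 at each level.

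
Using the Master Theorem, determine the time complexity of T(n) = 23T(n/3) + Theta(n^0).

Master Theorem for T(n) = 23T(n/3) + O(n^0):

a = 23, b = 3, c = 0
log_b(a) = log_3(23) = 2.8540

Case 1: c = 0 < log_3(23) = 2.8540
T(n) = O(n^(log_3 23))

For T(n) = 23T(n/3) + O(n^0): log_3(23) = 2.8540. This is Case 1 of the Master Theorem (c < log_b(a), work dominated by leaves), giving O(n^(log_3 23)).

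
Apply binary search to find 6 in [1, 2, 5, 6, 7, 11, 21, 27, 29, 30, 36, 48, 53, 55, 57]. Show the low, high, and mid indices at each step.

Binary search for 6 in [1, 2, 5, 6, 7, 11, 21, 27, 29, 30, 36, 48, 53, 55, 57]:

lo=0, hi=14, mid=7, arr[mid]=27 -> 27 > 6, search left half
lo=0, hi=6, mid=3, arr[mid]=6 -> Found target at index 3!

Binary search finds 6 at index 3 after 2 comparisons. The search repeatedly halves the search space by comparing with the middle element.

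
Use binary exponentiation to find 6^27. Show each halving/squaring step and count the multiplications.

Computing 6^27 by squaring (build up from 6^1; each line after the first costs one multiplication):

6^1 = 6
6^2 = (6^1)^2 = 6^2 = 36
6^3 = 6 * 6^2 = 6 * 36 = 216
6^6 = (6^3)^2 = 216^2 = 46656
6^12 = (6^6)^2 = 46656^2 = 2176782336
6^13 = 6 * 6^12 = 6 * 2176782336 = 13060694016
6^26 = (6^13)^2 = 13060694016^2 = 170581728179578208256
6^27 = 6 * 6^26 = 6 * 170581728179578208256 = 1023490369077469249536

Result: 1023490369077469249536
Multiplications needed: 7 (7 lines after 6^1)

6^27 = 1023490369077469249536. Using exponentiation by squaring, this requires 7 multiplications. The key idea: if the exponent is even, square the half-power; if odd, multiply by the base once.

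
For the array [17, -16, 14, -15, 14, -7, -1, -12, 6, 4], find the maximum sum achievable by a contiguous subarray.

Using Kadane's algorithm on [17, -16, 14, -15, 14, -7, -1, -12, 6, 4]:

Scanning through the array:
Position 1 (value -16): max_ending_here = 1, max_so_far = 17
Position 2 (value 14): max_ending_here = 15, max_so_far = 17
Position 3 (value -15): max_ending_here = 0, max_so_far = 17
Position 4 (value 14): max_ending_here = 14, max_so_far = 17
Position 5 (value -7): max_ending_here = 7, max_so_far = 17
Position 6 (value -1): max_ending_here = 6, max_so_far = 17
Position 7 (value -12): max_ending_here = -6, max_so_far = 17
Position 8 (value 6): max_ending_here = 6, max_so_far = 17
Position 9 (value 4): max_ending_here = 10, max_so_far = 17

Maximum subarray: [17]
Maximum sum: 17

The maximum subarray is [17] with sum 17. This subarray runs from index 0 to index 0.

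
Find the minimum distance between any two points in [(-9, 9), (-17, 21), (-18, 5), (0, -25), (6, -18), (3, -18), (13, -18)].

Computing all pairwise distances among 7 points:

d((-9, 9), (-17, 21)) = 14.4222
d((-9, 9), (-18, 5)) = 9.8489
d((-9, 9), (0, -25)) = 35.171
d((-9, 9), (6, -18)) = 30.8869
d((-9, 9), (3, -18)) = 29.5466
d((-9, 9), (13, -18)) = 34.8281
d((-17, 21), (-18, 5)) = 16.0312
d((-17, 21), (0, -25)) = 49.0408
d((-17, 21), (6, -18)) = 45.2769
d((-17, 21), (3, -18)) = 43.8292
d((-17, 21), (13, -18)) = 49.2037
d((-18, 5), (0, -25)) = 34.9857
d((-18, 5), (6, -18)) = 33.2415
d((-18, 5), (3, -18)) = 31.1448
d((-18, 5), (13, -18)) = 38.6005
d((0, -25), (6, -18)) = 9.2195
d((0, -25), (3, -18)) = 7.6158
d((0, -25), (13, -18)) = 14.7648
d((6, -18), (3, -18)) = 3.0 <-- minimum
d((6, -18), (13, -18)) = 7.0
d((3, -18), (13, -18)) = 10.0

Closest pair: (6, -18) and (3, -18) with distance 3.0

The closest pair is (6, -18) and (3, -18) with Euclidean distance 3.0. For 7 points, brute-force pairwise comparison is shown above. For large n, the divide-and-conquer algorithm (sort by x, recurse on halves, check the dividing strip) achieves O(n log n).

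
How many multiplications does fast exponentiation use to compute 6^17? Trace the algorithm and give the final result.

Computing 6^17 by squaring (build up from 6^1; each line after the first costs one multiplication):

6^1 = 6
6^2 = (6^1)^2 = 6^2 = 36
6^4 = (6^2)^2 = 36^2 = 1296
6^8 = (6^4)^2 = 1296^2 = 1679616
6^16 = (6^8)^2 = 1679616^2 = 2821109907456
6^17 = 6 * 6^16 = 6 * 2821109907456 = 16926659444736

Result: 16926659444736
Multiplications needed: 5 (5 lines after 6^1)

6^17 = 16926659444736. Using exponentiation by squaring, this requires 5 multiplications. The key idea: if the exponent is even, square the half-power; if odd, multiply by the base once.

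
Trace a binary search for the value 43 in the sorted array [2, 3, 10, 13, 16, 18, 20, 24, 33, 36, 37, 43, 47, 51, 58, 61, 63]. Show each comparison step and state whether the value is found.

Binary search for 43 in [2, 3, 10, 13, 16, 18, 20, 24, 33, 36, 37, 43, 47, 51, 58, 61, 63]:

lo=0, hi=16, mid=8, arr[mid]=33 -> 33 < 43, search right half
lo=9, hi=16, mid=12, arr[mid]=47 -> 47 > 43, search left half
lo=9, hi=11, mid=10, arr[mid]=37 -> 37 < 43, search right half
lo=11, hi=11, mid=11, arr[mid]=43 -> Found target at index 11!

Binary search finds 43 at index 11 after 4 comparisons. The search repeatedly halves the search space by comparing with the middle element.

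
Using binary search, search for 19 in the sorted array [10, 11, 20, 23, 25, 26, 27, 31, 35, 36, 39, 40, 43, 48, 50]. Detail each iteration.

Binary search for 19 in [10, 11, 20, 23, 25, 26, 27, 31, 35, 36, 39, 40, 43, 48, 50]:

lo=0, hi=14, mid=7, arr[mid]=31 -> 31 > 19, search left half
lo=0, hi=6, mid=3, arr[mid]=23 -> 23 > 19, search left half
lo=0, hi=2, mid=1, arr[mid]=11 -> 11 < 19, search right half
lo=2, hi=2, mid=2, arr[mid]=20 -> 20 > 19, search left half
lo=2 > hi=1, target 19 not found

Binary search determines that 19 is not in the array after 4 comparisons. The search space was exhausted without finding the target.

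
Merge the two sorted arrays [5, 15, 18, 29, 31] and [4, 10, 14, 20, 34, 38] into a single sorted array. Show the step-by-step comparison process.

Merging process:

Compare 5 vs 4: take 4 from right. Merged: [4]
Compare 5 vs 10: take 5 from left. Merged: [4, 5]
Compare 15 vs 10: take 10 from right. Merged: [4, 5, 10]
Compare 15 vs 14: take 14 from right. Merged: [4, 5, 10, 14]
Compare 15 vs 20: take 15 from left. Merged: [4, 5, 10, 14, 15]
Compare 18 vs 20: take 18 from left. Merged: [4, 5, 10, 14, 15, 18]
Compare 29 vs 20: take 20 from right. Merged: [4, 5, 10, 14, 15, 18, 20]
Compare 29 vs 34: take 29 from left. Merged: [4, 5, 10, 14, 15, 18, 20, 29]
Compare 31 vs 34: take 31 from left. Merged: [4, 5, 10, 14, 15, 18, 20, 29, 31]
Append remaining from right: [34, 38]. Merged: [4, 5, 10, 14, 15, 18, 20, 29, 31, 34, 38]

Final merged array: [4, 5, 10, 14, 15, 18, 20, 29, 31, 34, 38]
Total comparisons: 9

The merged array is [4, 5, 10, 14, 15, 18, 20, 29, 31, 34, 38], requiring 9 comparisons. The merge step runs in O(n) time where n is the total number of elements.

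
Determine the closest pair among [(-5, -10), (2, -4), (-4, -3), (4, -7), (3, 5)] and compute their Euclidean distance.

Computing all pairwise distances among 5 points:

d((-5, -10), (2, -4)) = 9.2195
d((-5, -10), (-4, -3)) = 7.0711
d((-5, -10), (4, -7)) = 9.4868
d((-5, -10), (3, 5)) = 17.0
d((2, -4), (-4, -3)) = 6.0828
d((2, -4), (4, -7)) = 3.6056 <-- minimum
d((2, -4), (3, 5)) = 9.0554
d((-4, -3), (4, -7)) = 8.9443
d((-4, -3), (3, 5)) = 10.6301
d((4, -7), (3, 5)) = 12.0416

Closest pair: (2, -4) and (4, -7) with distance 3.6056

The closest pair is (2, -4) and (4, -7) with Euclidean distance 3.6056. For 5 points, brute-force pairwise comparison is shown above. For large n, the divide-and-conquer algorithm (sort by x, recurse on halves, check the dividing strip) achieves O(n log n).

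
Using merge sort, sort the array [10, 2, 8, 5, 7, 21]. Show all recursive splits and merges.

Merge sort trace:

Split: [10, 2, 8, 5, 7, 21] -> [10, 2, 8] and [5, 7, 21]
  Split: [10, 2, 8] -> [10] and [2, 8]
    Split: [2, 8] -> [2] and [8]
    Merge: [2] + [8] -> [2, 8]
  Merge: [10] + [2, 8] -> [2, 8, 10]
  Split: [5, 7, 21] -> [5] and [7, 21]
    Split: [7, 21] -> [7] and [21]
    Merge: [7] + [21] -> [7, 21]
  Merge: [5] + [7, 21] -> [5, 7, 21]
Merge: [2, 8, 10] + [5, 7, 21] -> [2, 5, 7, 8, 10, 21]

Final sorted array: [2, 5, 7, 8, 10, 21]

The merge sort proceeds by recursively splitting the array and merging sorted halves.
After all merges, the sorted array is [2, 5, 7, 8, 10, 21].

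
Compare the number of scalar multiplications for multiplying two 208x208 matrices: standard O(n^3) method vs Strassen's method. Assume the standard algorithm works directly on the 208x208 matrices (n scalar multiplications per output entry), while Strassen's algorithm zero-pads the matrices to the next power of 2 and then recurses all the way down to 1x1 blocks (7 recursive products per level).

Matrix multiplication for 208x208 matrices:

Strassen's algorithm requires power-of-2 dimensions. Pad 208x208 to 256x256 (next power of 2).

Standard algorithm: 208^3 = 8998912 multiplications
Strassen's algorithm: 7^(log2(256)) = 7^8 = 5764801 multiplications
Savings: 8998912 - 5764801 = 3234111 multiplications

Standard: 8998912 multiplications (208^3). Strassen: 5764801 multiplications (7^8, after padding to 256x256). Strassen reduces 8 recursive multiplications to 7 at each level.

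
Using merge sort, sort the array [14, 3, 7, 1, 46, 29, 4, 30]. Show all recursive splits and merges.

Merge sort trace:

Split: [14, 3, 7, 1, 46, 29, 4, 30] -> [14, 3, 7, 1] and [46, 29, 4, 30]
  Split: [14, 3, 7, 1] -> [14, 3] and [7, 1]
    Split: [14, 3] -> [14] and [3]
    Merge: [14] + [3] -> [3, 14]
    Split: [7, 1] -> [7] and [1]
    Merge: [7] + [1] -> [1, 7]
  Merge: [3, 14] + [1, 7] -> [1, 3, 7, 14]
  Split: [46, 29, 4, 30] -> [46, 29] and [4, 30]
    Split: [46, 29] -> [46] and [29]
    Merge: [46] + [29] -> [29, 46]
    Split: [4, 30] -> [4] and [30]
    Merge: [4] + [30] -> [4, 30]
  Merge: [29, 46] + [4, 30] -> [4, 29, 30, 46]
Merge: [1, 3, 7, 14] + [4, 29, 30, 46] -> [1, 3, 4, 7, 14, 29, 30, 46]

Final sorted array: [1, 3, 4, 7, 14, 29, 30, 46]

The merge sort proceeds by recursively splitting the array and merging sorted halves.
After all merges, the sorted array is [1, 3, 4, 7, 14, 29, 30, 46].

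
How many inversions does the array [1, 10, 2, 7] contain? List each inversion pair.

Finding inversions in [1, 10, 2, 7]:

(1, 2): arr[1]=10 > arr[2]=2
(1, 3): arr[1]=10 > arr[3]=7

Total inversions: 2

The array has 2 inversion(s): (1,2), (1,3). Each pair (i,j) satisfies i < j and arr[i] > arr[j].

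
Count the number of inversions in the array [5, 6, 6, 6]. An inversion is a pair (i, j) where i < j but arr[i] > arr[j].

Finding inversions in [5, 6, 6, 6]:


Total inversions: 0

The array has 0 inversions. It is already sorted.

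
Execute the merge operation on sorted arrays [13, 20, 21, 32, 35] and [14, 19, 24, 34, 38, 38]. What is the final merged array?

Merging process:

Compare 13 vs 14: take 13 from left. Merged: [13]
Compare 20 vs 14: take 14 from right. Merged: [13, 14]
Compare 20 vs 19: take 19 from right. Merged: [13, 14, 19]
Compare 20 vs 24: take 20 from left. Merged: [13, 14, 19, 20]
Compare 21 vs 24: take 21 from left. Merged: [13, 14, 19, 20, 21]
Compare 32 vs 24: take 24 from right. Merged: [13, 14, 19, 20, 21, 24]
Compare 32 vs 34: take 32 from left. Merged: [13, 14, 19, 20, 21, 24, 32]
Compare 35 vs 34: take 34 from right. Merged: [13, 14, 19, 20, 21, 24, 32, 34]
Compare 35 vs 38: take 35 from left. Merged: [13, 14, 19, 20, 21, 24, 32, 34, 35]
Append remaining from right: [38, 38]. Merged: [13, 14, 19, 20, 21, 24, 32, 34, 35, 38, 38]

Final merged array: [13, 14, 19, 20, 21, 24, 32, 34, 35, 38, 38]
Total comparisons: 9

The merged array is [13, 14, 19, 20, 21, 24, 32, 34, 35, 38, 38], requiring 9 comparisons. The merge step runs in O(n) time where n is the total number of elements.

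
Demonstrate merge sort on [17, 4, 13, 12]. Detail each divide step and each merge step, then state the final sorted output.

Merge sort trace:

Split: [17, 4, 13, 12] -> [17, 4] and [13, 12]
  Split: [17, 4] -> [17] and [4]
  Merge: [17] + [4] -> [4, 17]
  Split: [13, 12] -> [13] and [12]
  Merge: [13] + [12] -> [12, 13]
Merge: [4, 17] + [12, 13] -> [4, 12, 13, 17]

Final sorted array: [4, 12, 13, 17]

The merge sort proceeds by recursively splitting the array and merging sorted halves.
After all merges, the sorted array is [4, 12, 13, 17].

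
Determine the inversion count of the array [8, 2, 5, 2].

Finding inversions in [8, 2, 5, 2]:

(0, 1): arr[0]=8 > arr[1]=2
(0, 2): arr[0]=8 > arr[2]=5
(0, 3): arr[0]=8 > arr[3]=2
(2, 3): arr[2]=5 > arr[3]=2

Total inversions: 4

The array has 4 inversion(s): (0,1), (0,2), (0,3), (2,3). Each pair (i,j) satisfies i < j and arr[i] > arr[j].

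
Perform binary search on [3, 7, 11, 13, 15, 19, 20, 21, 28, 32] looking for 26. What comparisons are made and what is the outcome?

Binary search for 26 in [3, 7, 11, 13, 15, 19, 20, 21, 28, 32]:

lo=0, hi=9, mid=4, arr[mid]=15 -> 15 < 26, search right half
lo=5, hi=9, mid=7, arr[mid]=21 -> 21 < 26, search right half
lo=8, hi=9, mid=8, arr[mid]=28 -> 28 > 26, search left half
lo=8 > hi=7, target 26 not found

Binary search determines that 26 is not in the array after 3 comparisons. The search space was exhausted without finding the target.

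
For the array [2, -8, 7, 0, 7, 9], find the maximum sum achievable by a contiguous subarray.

Using Kadane's algorithm on [2, -8, 7, 0, 7, 9]:

Scanning through the array:
Position 1 (value -8): max_ending_here = -6, max_so_far = 2
Position 2 (value 7): max_ending_here = 7, max_so_far = 7
Position 3 (value 0): max_ending_here = 7, max_so_far = 7
Position 4 (value 7): max_ending_here = 14, max_so_far = 14
Position 5 (value 9): max_ending_here = 23, max_so_far = 23

Maximum subarray: [7, 0, 7, 9]
Maximum sum: 23

The maximum subarray is [7, 0, 7, 9] with sum 23. This subarray runs from index 2 to index 5.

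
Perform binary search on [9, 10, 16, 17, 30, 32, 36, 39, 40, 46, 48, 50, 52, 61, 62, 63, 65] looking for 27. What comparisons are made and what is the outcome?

Binary search for 27 in [9, 10, 16, 17, 30, 32, 36, 39, 40, 46, 48, 50, 52, 61, 62, 63, 65]:

lo=0, hi=16, mid=8, arr[mid]=40 -> 40 > 27, search left half
lo=0, hi=7, mid=3, arr[mid]=17 -> 17 < 27, search right half
lo=4, hi=7, mid=5, arr[mid]=32 -> 32 > 27, search left half
lo=4, hi=4, mid=4, arr[mid]=30 -> 30 > 27, search left half
lo=4 > hi=3, target 27 not found

Binary search determines that 27 is not in the array after 4 comparisons. The search space was exhausted without finding the target.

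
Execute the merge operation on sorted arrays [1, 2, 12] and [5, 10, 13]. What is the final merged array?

Merging process:

Compare 1 vs 5: take 1 from left. Merged: [1]
Compare 2 vs 5: take 2 from left. Merged: [1, 2]
Compare 12 vs 5: take 5 from right. Merged: [1, 2, 5]
Compare 12 vs 10: take 10 from right. Merged: [1, 2, 5, 10]
Compare 12 vs 13: take 12 from left. Merged: [1, 2, 5, 10, 12]
Append remaining from right: [13]. Merged: [1, 2, 5, 10, 12, 13]

Final merged array: [1, 2, 5, 10, 12, 13]
Total comparisons: 5

The merged array is [1, 2, 5, 10, 12, 13], requiring 5 comparisons. The merge step runs in O(n) time where n is the total number of elements.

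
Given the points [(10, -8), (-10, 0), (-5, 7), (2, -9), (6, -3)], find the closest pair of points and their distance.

Computing all pairwise distances among 5 points:

d((10, -8), (-10, 0)) = 21.5407
d((10, -8), (-5, 7)) = 21.2132
d((10, -8), (2, -9)) = 8.0623
d((10, -8), (6, -3)) = 6.4031 <-- minimum
d((-10, 0), (-5, 7)) = 8.6023
d((-10, 0), (2, -9)) = 15.0
d((-10, 0), (6, -3)) = 16.2788
d((-5, 7), (2, -9)) = 17.4642
d((-5, 7), (6, -3)) = 14.8661
d((2, -9), (6, -3)) = 7.2111

Closest pair: (10, -8) and (6, -3) with distance 6.4031

The closest pair is (10, -8) and (6, -3) with Euclidean distance 6.4031. For 5 points, brute-force pairwise comparison is shown above. For large n, the divide-and-conquer algorithm (sort by x, recurse on halves, check the dividing strip) achieves O(n log n).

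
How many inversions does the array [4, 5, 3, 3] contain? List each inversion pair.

Finding inversions in [4, 5, 3, 3]:

(0, 2): arr[0]=4 > arr[2]=3
(0, 3): arr[0]=4 > arr[3]=3
(1, 2): arr[1]=5 > arr[2]=3
(1, 3): arr[1]=5 > arr[3]=3

Total inversions: 4

The array has 4 inversion(s): (0,2), (0,3), (1,2), (1,3). Each pair (i,j) satisfies i < j and arr[i] > arr[j].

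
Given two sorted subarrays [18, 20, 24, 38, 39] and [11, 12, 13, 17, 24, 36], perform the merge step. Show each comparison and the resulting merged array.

Merging process:

Compare 18 vs 11: take 11 from right. Merged: [11]
Compare 18 vs 12: take 12 from right. Merged: [11, 12]
Compare 18 vs 13: take 13 from right. Merged: [11, 12, 13]
Compare 18 vs 17: take 17 from right. Merged: [11, 12, 13, 17]
Compare 18 vs 24: take 18 from left. Merged: [11, 12, 13, 17, 18]
Compare 20 vs 24: take 20 from left. Merged: [11, 12, 13, 17, 18, 20]
Compare 24 vs 24: take 24 from left. Merged: [11, 12, 13, 17, 18, 20, 24]
Compare 38 vs 24: take 24 from right. Merged: [11, 12, 13, 17, 18, 20, 24, 24]
Compare 38 vs 36: take 36 from right. Merged: [11, 12, 13, 17, 18, 20, 24, 24, 36]
Append remaining from left: [38, 39]. Merged: [11, 12, 13, 17, 18, 20, 24, 24, 36, 38, 39]

Final merged array: [11, 12, 13, 17, 18, 20, 24, 24, 36, 38, 39]
Total comparisons: 9

The merged array is [11, 12, 13, 17, 18, 20, 24, 24, 36, 38, 39], requiring 9 comparisons. The merge step runs in O(n) time where n is the total number of elements.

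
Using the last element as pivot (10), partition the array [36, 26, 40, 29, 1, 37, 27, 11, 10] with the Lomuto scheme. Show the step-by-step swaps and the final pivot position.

Lomuto partition with pivot = 10:

Initial array: [36, 26, 40, 29, 1, 37, 27, 11, 10]

arr[0]=36 > 10: no swap
arr[1]=26 > 10: no swap
arr[2]=40 > 10: no swap
arr[3]=29 > 10: no swap
arr[4]=1 <= 10: swap with position 0, array becomes [1, 26, 40, 29, 36, 37, 27, 11, 10]
arr[5]=37 > 10: no swap
arr[6]=27 > 10: no swap
arr[7]=11 > 10: no swap

Place pivot at position 1: [1, 10, 40, 29, 36, 37, 27, 11, 26]
Pivot position: 1

After partitioning with pivot 10, the array becomes [1, 10, 40, 29, 36, 37, 27, 11, 26]. The pivot is placed at index 1. All elements to the left of the pivot are <= 10, and all elements to the right are > 10.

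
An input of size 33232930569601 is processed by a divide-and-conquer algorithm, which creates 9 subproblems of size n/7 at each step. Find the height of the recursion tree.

For divide and conquer with division factor 7:

Problem sizes at each level:
Level 0: 33232930569601
Level 1: 4747561509943
Level 2: 678223072849
Level 3: 96889010407
Level 4: 13841287201
Level 5: 1977326743
Level 6: 282475249
Level 7: 40353607
Level 8: 5764801
Level 9: 823543
Level 10: 117649
Level 11: 16807
Level 12: 2401
Level 13: 343
Level 14: 49
Level 15: 7
Level 16: 1

The root is level 0 and the size-1 base case is level 16 (the tree spans levels 0 through 16, i.e. 17 levels counting the root), so the depth is the number of divisions: log_7(33232930569601) = 16

The recursion tree depth is log_7(33232930569601) = 16. At each level, the problem size is divided by 7, so it takes 16 divisions to reduce to a base case of size 1. The algorithm makes 9 recursive calls at each level.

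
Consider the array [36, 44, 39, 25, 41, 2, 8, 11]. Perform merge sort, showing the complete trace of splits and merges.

Merge sort trace:

Split: [36, 44, 39, 25, 41, 2, 8, 11] -> [36, 44, 39, 25] and [41, 2, 8, 11]
  Split: [36, 44, 39, 25] -> [36, 44] and [39, 25]
    Split: [36, 44] -> [36] and [44]
    Merge: [36] + [44] -> [36, 44]
    Split: [39, 25] -> [39] and [25]
    Merge: [39] + [25] -> [25, 39]
  Merge: [36, 44] + [25, 39] -> [25, 36, 39, 44]
  Split: [41, 2, 8, 11] -> [41, 2] and [8, 11]
    Split: [41, 2] -> [41] and [2]
    Merge: [41] + [2] -> [2, 41]
    Split: [8, 11] -> [8] and [11]
    Merge: [8] + [11] -> [8, 11]
  Merge: [2, 41] + [8, 11] -> [2, 8, 11, 41]
Merge: [25, 36, 39, 44] + [2, 8, 11, 41] -> [2, 8, 11, 25, 36, 39, 41, 44]

Final sorted array: [2, 8, 11, 25, 36, 39, 41, 44]

The merge sort proceeds by recursively splitting the array and merging sorted halves.
After all merges, the sorted array is [2, 8, 11, 25, 36, 39, 41, 44].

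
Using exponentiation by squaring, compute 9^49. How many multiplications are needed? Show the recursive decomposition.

Computing 9^49 by squaring (build up from 9^1; each line after the first costs one multiplication):

9^1 = 9
9^2 = (9^1)^2 = 9^2 = 81
9^3 = 9 * 9^2 = 9 * 81 = 729
9^6 = (9^3)^2 = 729^2 = 531441
9^12 = (9^6)^2 = 531441^2 = 282429536481
9^24 = (9^12)^2 = 282429536481^2 = 79766443076872509863361
9^48 = (9^24)^2 = 79766443076872509863361^2 = 6362685441135942358474828762538534230890216321
9^49 = 9 * 9^48 = 9 * 6362685441135942358474828762538534230890216321 = 57264168970223481226273458862846808078011946889

Result: 57264168970223481226273458862846808078011946889
Multiplications needed: 7 (7 lines after 9^1)

9^49 = 57264168970223481226273458862846808078011946889. Using exponentiation by squaring, this requires 7 multiplications. The key idea: if the exponent is even, square the half-power; if odd, multiply by the base once.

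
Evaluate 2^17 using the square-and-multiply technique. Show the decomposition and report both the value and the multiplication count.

Computing 2^17 by squaring (build up from 2^1; each line after the first costs one multiplication):

2^1 = 2
2^2 = (2^1)^2 = 2^2 = 4
2^4 = (2^2)^2 = 4^2 = 16
2^8 = (2^4)^2 = 16^2 = 256
2^16 = (2^8)^2 = 256^2 = 65536
2^17 = 2 * 2^16 = 2 * 65536 = 131072

Result: 131072
Multiplications needed: 5 (5 lines after 2^1)

2^17 = 131072. Using exponentiation by squaring, this requires 5 multiplications. The key idea: if the exponent is even, square the half-power; if odd, multiply by the base once.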